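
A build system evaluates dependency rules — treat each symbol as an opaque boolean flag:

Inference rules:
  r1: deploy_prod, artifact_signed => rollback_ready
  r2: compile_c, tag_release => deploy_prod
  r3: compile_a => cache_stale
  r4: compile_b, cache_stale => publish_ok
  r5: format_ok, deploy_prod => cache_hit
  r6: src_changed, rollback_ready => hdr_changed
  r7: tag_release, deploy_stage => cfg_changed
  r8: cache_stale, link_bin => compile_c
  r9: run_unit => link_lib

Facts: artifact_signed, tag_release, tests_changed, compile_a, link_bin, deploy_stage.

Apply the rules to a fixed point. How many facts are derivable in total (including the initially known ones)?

Round 1 — r3, r7, derive cache_stale, cfg_changed.
Round 2 — r8, derive compile_c.
Round 3 — r2, derive deploy_prod.
Round 4 — r1, derive rollback_ready.
Closure: {artifact_signed, cache_stale, cfg_changed, compile_a, compile_c, deploy_prod, deploy_stage, link_bin, rollback_ready, tag_release, tests_changed} — 11 facts.

11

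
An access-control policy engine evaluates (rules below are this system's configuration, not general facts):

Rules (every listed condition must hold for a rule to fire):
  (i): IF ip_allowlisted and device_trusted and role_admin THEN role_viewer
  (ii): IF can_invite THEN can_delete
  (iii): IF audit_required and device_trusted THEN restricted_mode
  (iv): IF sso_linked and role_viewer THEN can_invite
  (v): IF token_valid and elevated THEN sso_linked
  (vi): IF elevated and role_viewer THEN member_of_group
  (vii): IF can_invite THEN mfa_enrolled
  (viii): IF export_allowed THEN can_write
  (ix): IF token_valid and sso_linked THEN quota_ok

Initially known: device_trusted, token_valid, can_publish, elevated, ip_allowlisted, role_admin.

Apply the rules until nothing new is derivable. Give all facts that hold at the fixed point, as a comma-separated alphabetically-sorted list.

can_delete, can_invite, can_publish, device_trusted, elevated, ip_allowlisted, member_of_group, mfa_enrolled, quota_ok, role_admin, role_viewer, sso_linked, token_valid

Round 1 fires (i), (v), giving role_viewer, sso_linked.
Round 2 fires (iv), (vi), (ix), giving can_invite, member_of_group, quota_ok.
Round 3 fires (ii), (vii), giving can_delete, mfa_enrolled.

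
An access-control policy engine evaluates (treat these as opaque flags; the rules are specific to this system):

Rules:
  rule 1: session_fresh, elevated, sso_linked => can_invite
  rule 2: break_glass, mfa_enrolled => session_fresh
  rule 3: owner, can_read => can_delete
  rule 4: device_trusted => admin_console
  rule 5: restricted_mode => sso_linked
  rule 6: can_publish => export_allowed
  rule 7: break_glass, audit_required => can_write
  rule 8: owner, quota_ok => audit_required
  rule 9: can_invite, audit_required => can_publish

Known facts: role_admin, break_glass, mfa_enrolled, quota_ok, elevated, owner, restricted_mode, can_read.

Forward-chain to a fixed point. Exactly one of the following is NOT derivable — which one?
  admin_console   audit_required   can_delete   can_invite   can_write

Round 1: rule 2 [break_glass, mfa_enrolled => session_fresh]; rule 3 [owner, can_read => can_delete]; rule 5 [restricted_mode => sso_linked]; rule 8 [owner, quota_ok => audit_required]. Adds session_fresh, can_delete, sso_linked, audit_required.
Round 2: rule 1 [session_fresh, elevated, sso_linked => can_invite]; rule 7 [break_glass, audit_required => can_write]. Adds can_invite, can_write.
Round 3: rule 9 [can_invite, audit_required => can_publish]. Adds can_publish.
Round 4: rule 6 [can_publish => export_allowed]. Adds export_allowed.
Derived: can_invite (round 2), can_delete (round 1), can_write (round 2), audit_required (round 1). admin_console never appears in any round.

admin_console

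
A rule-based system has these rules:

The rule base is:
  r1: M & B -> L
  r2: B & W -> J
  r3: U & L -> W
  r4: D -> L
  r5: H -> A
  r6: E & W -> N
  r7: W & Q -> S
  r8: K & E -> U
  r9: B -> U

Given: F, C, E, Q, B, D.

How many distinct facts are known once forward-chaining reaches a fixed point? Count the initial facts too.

Round 1: r4 [D -> L]; r9 [B -> U]. Adds L, U.
Round 2: r3 [U & L -> W]. Adds W.
Round 3: r2 [B & W -> J]; r6 [E & W -> N]; r7 [W & Q -> S]. Adds J, N, S.
Closure: {B, C, D, E, F, J, L, N, Q, S, U, W} — 12 facts.

12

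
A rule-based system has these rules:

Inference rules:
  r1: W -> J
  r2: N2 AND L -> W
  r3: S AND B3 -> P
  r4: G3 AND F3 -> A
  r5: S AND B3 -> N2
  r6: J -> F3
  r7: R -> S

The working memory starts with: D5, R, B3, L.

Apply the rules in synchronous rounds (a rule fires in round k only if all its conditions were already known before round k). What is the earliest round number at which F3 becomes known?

5

Round 1 — r7, derive S.
Round 2 — r3, r5, derive P, N2.
Round 3 — r2, derive W.
Round 4 — r1, derive J.
Round 5 — r6, derive F3.
F3 first appears in round 5.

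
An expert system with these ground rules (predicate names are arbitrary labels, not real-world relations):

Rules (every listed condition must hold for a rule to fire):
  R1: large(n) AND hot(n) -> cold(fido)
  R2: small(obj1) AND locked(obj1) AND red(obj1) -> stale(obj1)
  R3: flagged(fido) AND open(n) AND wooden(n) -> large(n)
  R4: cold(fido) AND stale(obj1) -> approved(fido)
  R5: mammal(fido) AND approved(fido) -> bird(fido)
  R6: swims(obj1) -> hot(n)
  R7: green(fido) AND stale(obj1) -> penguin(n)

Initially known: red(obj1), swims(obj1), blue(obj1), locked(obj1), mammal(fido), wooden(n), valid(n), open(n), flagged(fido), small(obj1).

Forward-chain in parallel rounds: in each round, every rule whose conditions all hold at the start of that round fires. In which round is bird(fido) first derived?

4

Round 1 fires R2, R3, R6, giving stale(obj1), large(n), hot(n).
Round 2 fires R1, giving cold(fido).
Round 3 fires R4, giving approved(fido).
Round 4 fires R5, giving bird(fido).
bird(fido) first appears in round 4.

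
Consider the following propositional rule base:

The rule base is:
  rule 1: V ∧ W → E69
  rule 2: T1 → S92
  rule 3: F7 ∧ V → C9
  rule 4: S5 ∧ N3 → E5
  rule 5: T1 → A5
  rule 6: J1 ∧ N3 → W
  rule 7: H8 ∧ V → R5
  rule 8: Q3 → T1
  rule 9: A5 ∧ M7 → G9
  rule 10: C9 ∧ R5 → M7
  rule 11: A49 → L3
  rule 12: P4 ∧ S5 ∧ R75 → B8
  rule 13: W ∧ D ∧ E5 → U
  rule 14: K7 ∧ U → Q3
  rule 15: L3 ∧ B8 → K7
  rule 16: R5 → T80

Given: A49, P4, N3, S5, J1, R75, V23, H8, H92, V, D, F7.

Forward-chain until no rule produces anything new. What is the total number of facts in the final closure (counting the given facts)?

Round 1: rule 3 [F7 ∧ V → C9]; rule 4 [S5 ∧ N3 → E5]; rule 6 [J1 ∧ N3 → W]; rule 7 [H8 ∧ V → R5]; rule 11 [A49 → L3]; rule 12 [P4 ∧ S5 ∧ R75 → B8]. Adds C9, E5, W, R5, L3, B8.
Round 2: rule 1 [V ∧ W → E69]; rule 10 [C9 ∧ R5 → M7]; rule 13 [W ∧ D ∧ E5 → U]; rule 15 [L3 ∧ B8 → K7]; rule 16 [R5 → T80]. Adds E69, M7, U, K7, T80.
Round 3: rule 14 [K7 ∧ U → Q3]. Adds Q3.
Round 4: rule 8 [Q3 → T1]. Adds T1.
Round 5: rule 2 [T1 → S92]; rule 5 [T1 → A5]. Adds S92, A5.
Round 6: rule 9 [A5 ∧ M7 → G9]. Adds G9.
Closure: {A49, A5, B8, C9, D, E5, E69, F7, G9, H8, H92, J1, K7, L3, M7, N3, P4, Q3, R5, R75, S5, S92, T1, T80, U, V, V23, W} — 28 facts.

28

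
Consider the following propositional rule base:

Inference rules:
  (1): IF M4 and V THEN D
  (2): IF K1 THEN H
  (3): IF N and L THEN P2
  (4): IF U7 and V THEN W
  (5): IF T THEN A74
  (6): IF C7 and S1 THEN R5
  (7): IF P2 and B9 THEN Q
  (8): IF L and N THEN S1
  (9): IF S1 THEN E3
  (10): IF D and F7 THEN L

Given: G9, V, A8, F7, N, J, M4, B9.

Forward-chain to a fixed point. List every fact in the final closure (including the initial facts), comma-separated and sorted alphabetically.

A8, B9, D, E3, F7, G9, J, L, M4, N, P2, Q, S1, V

Round 1 fires (1), giving D.
Round 2 fires (10), giving L.
Round 3 fires (3), (8), giving P2, S1.
Round 4 fires (7), (9), giving Q, E3.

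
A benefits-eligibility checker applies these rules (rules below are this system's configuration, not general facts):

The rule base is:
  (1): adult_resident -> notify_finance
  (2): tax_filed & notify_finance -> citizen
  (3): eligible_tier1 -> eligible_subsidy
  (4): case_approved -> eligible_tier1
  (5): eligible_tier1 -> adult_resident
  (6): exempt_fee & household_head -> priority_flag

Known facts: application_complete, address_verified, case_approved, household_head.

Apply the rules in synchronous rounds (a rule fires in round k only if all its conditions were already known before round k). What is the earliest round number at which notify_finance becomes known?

Round 1: (4) [case_approved -> eligible_tier1]. Adds eligible_tier1.
Round 2: (3) [eligible_tier1 -> eligible_subsidy]; (5) [eligible_tier1 -> adult_resident]. Adds eligible_subsidy, adult_resident.
Round 3: (1) [adult_resident -> notify_finance]. Adds notify_finance.
notify_finance first appears in round 3.

3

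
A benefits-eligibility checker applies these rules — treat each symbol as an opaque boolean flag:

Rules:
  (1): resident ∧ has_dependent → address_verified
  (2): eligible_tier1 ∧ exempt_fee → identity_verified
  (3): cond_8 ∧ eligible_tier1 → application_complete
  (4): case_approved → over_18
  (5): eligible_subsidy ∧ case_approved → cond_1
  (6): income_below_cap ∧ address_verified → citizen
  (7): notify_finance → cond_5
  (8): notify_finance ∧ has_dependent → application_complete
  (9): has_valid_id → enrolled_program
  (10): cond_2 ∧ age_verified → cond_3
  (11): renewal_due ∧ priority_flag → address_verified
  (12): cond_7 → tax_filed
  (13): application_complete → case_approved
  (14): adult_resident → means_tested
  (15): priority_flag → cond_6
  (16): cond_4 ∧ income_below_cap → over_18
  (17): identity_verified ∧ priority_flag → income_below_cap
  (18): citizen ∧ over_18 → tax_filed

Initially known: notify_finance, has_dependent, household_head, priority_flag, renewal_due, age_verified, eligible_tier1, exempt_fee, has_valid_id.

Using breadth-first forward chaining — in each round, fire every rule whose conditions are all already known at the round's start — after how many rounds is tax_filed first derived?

Round 1 — (2), (7), (8), (9), (11), (15), derive identity_verified, cond_5, application_complete, enrolled_program, address_verified, cond_6.
Round 2 — (13), (17), derive case_approved, income_below_cap.
Round 3 — (4), (6), derive over_18, citizen.
Round 4 — (18), derive tax_filed.
tax_filed first appears in round 4.

4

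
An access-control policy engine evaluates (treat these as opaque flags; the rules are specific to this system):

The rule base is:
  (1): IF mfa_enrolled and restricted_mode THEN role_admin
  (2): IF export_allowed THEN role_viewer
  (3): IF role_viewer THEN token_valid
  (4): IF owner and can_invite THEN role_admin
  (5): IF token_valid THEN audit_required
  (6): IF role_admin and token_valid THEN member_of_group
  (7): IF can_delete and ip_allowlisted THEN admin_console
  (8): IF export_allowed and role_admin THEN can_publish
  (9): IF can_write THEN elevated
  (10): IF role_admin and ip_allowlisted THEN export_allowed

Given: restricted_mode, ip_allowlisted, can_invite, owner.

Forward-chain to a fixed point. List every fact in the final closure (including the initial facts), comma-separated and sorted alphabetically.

audit_required, can_invite, can_publish, export_allowed, ip_allowlisted, member_of_group, owner, restricted_mode, role_admin, role_viewer, token_valid

[1] (4) [IF owner and can_invite THEN role_admin]. ⇒ new: role_admin.
[2] (10) [IF role_admin and ip_allowlisted THEN export_allowed]. ⇒ new: export_allowed.
[3] (2) [IF export_allowed THEN role_viewer]; (8) [IF export_allowed and role_admin THEN can_publish]. ⇒ new: role_viewer, can_publish.
[4] (3) [IF role_viewer THEN token_valid]. ⇒ new: token_valid.
[5] (5) [IF token_valid THEN audit_required]; (6) [IF role_admin and token_valid THEN member_of_group]. ⇒ new: audit_required, member_of_group.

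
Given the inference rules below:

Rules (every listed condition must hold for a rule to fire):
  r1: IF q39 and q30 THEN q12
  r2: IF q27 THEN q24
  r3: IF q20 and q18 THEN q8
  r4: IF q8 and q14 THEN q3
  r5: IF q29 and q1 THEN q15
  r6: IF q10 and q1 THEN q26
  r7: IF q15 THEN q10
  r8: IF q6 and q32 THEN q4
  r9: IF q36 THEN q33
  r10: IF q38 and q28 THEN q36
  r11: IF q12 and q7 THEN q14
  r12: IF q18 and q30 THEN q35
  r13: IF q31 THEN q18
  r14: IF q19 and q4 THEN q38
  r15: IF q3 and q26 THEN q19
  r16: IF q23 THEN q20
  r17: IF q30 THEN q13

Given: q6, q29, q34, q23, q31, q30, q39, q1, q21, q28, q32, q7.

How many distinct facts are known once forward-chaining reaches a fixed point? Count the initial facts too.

28

Round 1: r1 [IF q39 and q30 THEN q12]; r5 [IF q29 and q1 THEN q15]; r8 [IF q6 and q32 THEN q4]; r13 [IF q31 THEN q18]; r16 [IF q23 THEN q20]; r17 [IF q30 THEN q13]. Adds q12, q15, q4, q18, q20, q13.
Round 2: r3 [IF q20 and q18 THEN q8]; r7 [IF q15 THEN q10]; r11 [IF q12 and q7 THEN q14]; r12 [IF q18 and q30 THEN q35]. Adds q8, q10, q14, q35.
Round 3: r4 [IF q8 and q14 THEN q3]; r6 [IF q10 and q1 THEN q26]. Adds q3, q26.
Round 4: r15 [IF q3 and q26 THEN q19]. Adds q19.
Round 5: r14 [IF q19 and q4 THEN q38]. Adds q38.
Round 6: r10 [IF q38 and q28 THEN q36]. Adds q36.
Round 7: r9 [IF q36 THEN q33]. Adds q33.
Closure: {q1, q10, q12, q13, q14, q15, q18, q19, q20, q21, q23, q26, q28, q29, q3, q30, q31, q32, q33, q34, q35, q36, q38, q39, q4, q6, q7, q8} — 28 facts.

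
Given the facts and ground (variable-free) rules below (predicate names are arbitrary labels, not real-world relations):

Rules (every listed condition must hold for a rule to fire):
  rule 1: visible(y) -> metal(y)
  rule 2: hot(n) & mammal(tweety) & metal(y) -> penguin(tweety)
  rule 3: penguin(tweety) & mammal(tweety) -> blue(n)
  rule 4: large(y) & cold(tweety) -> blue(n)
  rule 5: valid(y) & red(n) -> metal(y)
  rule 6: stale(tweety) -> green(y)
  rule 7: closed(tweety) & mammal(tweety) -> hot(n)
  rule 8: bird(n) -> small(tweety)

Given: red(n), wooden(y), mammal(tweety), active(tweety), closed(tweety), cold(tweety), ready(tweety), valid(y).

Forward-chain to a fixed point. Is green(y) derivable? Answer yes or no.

Round 1: rule 5 [valid(y) & red(n) -> metal(y)]; rule 7 [closed(tweety) & mammal(tweety) -> hot(n)]. New: metal(y), hot(n).
Round 2: rule 2 [hot(n) & mammal(tweety) & metal(y) -> penguin(tweety)]. New: penguin(tweety).
Round 3: rule 3 [penguin(tweety) & mammal(tweety) -> blue(n)]. New: blue(n).
Fixed point reached. green(y) is concluded only by rule 6; rule 6 needs stale(tweety) (never derived).

no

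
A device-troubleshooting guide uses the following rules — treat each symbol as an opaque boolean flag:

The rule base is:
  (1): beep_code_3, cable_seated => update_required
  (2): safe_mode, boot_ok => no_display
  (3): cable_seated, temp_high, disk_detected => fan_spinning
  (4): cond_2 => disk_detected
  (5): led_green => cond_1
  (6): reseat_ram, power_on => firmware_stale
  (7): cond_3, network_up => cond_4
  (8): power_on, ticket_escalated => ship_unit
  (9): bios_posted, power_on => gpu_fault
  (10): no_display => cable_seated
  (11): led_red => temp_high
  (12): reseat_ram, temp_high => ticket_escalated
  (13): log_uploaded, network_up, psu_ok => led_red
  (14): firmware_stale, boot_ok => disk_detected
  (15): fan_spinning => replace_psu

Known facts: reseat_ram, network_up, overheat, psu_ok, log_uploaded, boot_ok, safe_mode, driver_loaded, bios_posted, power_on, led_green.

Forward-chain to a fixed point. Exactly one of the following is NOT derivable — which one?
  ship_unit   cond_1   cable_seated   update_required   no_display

[1] (2) [safe_mode, boot_ok => no_display]; (5) [led_green => cond_1]; (6) [reseat_ram, power_on => firmware_stale]; (9) [bios_posted, power_on => gpu_fault]; (13) [log_uploaded, network_up, psu_ok => led_red]. ⇒ new: no_display, cond_1, firmware_stale, gpu_fault, led_red.
[2] (10) [no_display => cable_seated]; (11) [led_red => temp_high]; (14) [firmware_stale, boot_ok => disk_detected]. ⇒ new: cable_seated, temp_high, disk_detected.
[3] (3) [cable_seated, temp_high, disk_detected => fan_spinning]; (12) [reseat_ram, temp_high => ticket_escalated]. ⇒ new: fan_spinning, ticket_escalated.
[4] (8) [power_on, ticket_escalated => ship_unit]; (15) [fan_spinning => replace_psu]. ⇒ new: ship_unit, replace_psu.
Derived: cable_seated (round 2), no_display (round 1), ship_unit (round 4), cond_1 (round 1). update_required never appears in any round.

update_required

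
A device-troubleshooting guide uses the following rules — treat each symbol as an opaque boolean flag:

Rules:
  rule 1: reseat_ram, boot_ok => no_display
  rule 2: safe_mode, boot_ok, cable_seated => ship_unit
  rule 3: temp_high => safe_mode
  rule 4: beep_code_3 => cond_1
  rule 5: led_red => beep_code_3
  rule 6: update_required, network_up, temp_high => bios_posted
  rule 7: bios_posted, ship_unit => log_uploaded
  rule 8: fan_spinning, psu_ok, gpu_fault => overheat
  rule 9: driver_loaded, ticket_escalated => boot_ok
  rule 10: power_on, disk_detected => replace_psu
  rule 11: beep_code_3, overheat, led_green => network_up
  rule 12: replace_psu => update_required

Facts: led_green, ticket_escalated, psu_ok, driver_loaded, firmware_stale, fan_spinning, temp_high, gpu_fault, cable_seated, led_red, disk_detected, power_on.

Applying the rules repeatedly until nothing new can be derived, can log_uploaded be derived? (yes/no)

yes

[1] rule 3 [temp_high => safe_mode]; rule 5 [led_red => beep_code_3]; rule 8 [fan_spinning, psu_ok, gpu_fault => overheat]; rule 9 [driver_loaded, ticket_escalated => boot_ok]; rule 10 [power_on, disk_detected => replace_psu]. ⇒ new: safe_mode, beep_code_3, overheat, boot_ok, replace_psu.
[2] rule 2 [safe_mode, boot_ok, cable_seated => ship_unit]; rule 4 [beep_code_3 => cond_1]; rule 11 [beep_code_3, overheat, led_green => network_up]; rule 12 [replace_psu => update_required]. ⇒ new: ship_unit, cond_1, network_up, update_required.
[3] rule 6 [update_required, network_up, temp_high => bios_posted]. ⇒ new: bios_posted.
[4] rule 7 [bios_posted, ship_unit => log_uploaded]. ⇒ new: log_uploaded.
log_uploaded appears in round 4, so it is derivable.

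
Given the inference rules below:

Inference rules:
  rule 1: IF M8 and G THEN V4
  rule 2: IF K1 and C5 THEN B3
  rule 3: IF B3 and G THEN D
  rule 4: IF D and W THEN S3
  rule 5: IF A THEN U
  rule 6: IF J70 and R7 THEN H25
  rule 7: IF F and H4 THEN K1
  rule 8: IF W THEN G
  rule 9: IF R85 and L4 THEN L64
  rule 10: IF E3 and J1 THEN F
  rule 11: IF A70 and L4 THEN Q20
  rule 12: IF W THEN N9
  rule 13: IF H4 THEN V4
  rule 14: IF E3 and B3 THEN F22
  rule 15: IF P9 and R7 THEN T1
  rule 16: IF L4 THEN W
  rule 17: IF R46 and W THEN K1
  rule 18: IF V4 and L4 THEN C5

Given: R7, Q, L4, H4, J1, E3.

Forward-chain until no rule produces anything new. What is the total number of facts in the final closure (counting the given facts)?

Round 1: rule 10 [IF E3 and J1 THEN F]; rule 13 [IF H4 THEN V4]; rule 16 [IF L4 THEN W]. Adds F, V4, W.
Round 2: rule 7 [IF F and H4 THEN K1]; rule 8 [IF W THEN G]; rule 12 [IF W THEN N9]; rule 18 [IF V4 and L4 THEN C5]. Adds K1, G, N9, C5.
Round 3: rule 2 [IF K1 and C5 THEN B3]. Adds B3.
Round 4: rule 3 [IF B3 and G THEN D]; rule 14 [IF E3 and B3 THEN F22]. Adds D, F22.
Round 5: rule 4 [IF D and W THEN S3]. Adds S3.
Closure: {B3, C5, D, E3, F, F22, G, H4, J1, K1, L4, N9, Q, R7, S3, V4, W} — 17 facts.

17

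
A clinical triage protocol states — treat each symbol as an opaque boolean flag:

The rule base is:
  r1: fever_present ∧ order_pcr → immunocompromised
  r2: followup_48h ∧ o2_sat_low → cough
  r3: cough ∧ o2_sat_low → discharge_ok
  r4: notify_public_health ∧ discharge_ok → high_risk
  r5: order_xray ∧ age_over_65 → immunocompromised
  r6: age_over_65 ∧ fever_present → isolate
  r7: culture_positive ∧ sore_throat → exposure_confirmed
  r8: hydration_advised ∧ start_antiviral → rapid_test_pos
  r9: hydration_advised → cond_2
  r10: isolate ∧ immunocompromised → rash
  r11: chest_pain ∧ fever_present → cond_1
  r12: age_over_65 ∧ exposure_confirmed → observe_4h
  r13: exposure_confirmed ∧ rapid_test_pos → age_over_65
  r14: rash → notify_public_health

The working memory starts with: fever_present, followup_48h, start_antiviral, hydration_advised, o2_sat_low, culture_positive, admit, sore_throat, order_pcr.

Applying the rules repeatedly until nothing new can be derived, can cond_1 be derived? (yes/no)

no

Round 1 — r1, r2, r7, r8, r9, derive immunocompromised, cough, exposure_confirmed, rapid_test_pos, cond_2.
Round 2 — r3, r13, derive discharge_ok, age_over_65.
Round 3 — r6, r12, derive isolate, observe_4h.
Round 4 — r10, derive rash.
Round 5 — r14, derive notify_public_health.
Round 6 — r4, derive high_risk.
Fixed point reached. cond_1 is concluded only by r11; r11 needs chest_pain (never derived).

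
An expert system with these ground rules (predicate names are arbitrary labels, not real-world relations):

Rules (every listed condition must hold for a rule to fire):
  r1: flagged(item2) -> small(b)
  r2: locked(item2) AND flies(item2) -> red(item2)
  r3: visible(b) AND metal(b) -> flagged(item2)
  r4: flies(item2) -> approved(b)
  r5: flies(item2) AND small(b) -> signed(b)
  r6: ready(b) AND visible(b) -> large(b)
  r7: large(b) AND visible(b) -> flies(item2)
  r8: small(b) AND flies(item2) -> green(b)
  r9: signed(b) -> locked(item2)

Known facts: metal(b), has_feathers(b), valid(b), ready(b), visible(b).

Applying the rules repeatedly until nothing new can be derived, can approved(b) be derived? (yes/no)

Round 1: r3 [visible(b) AND metal(b) -> flagged(item2)]; r6 [ready(b) AND visible(b) -> large(b)]. Adds flagged(item2), large(b).
Round 2: r1 [flagged(item2) -> small(b)]; r7 [large(b) AND visible(b) -> flies(item2)]. Adds small(b), flies(item2).
Round 3: r4 [flies(item2) -> approved(b)]; r5 [flies(item2) AND small(b) -> signed(b)]; r8 [small(b) AND flies(item2) -> green(b)]. Adds approved(b), signed(b), green(b).
Round 4: r9 [signed(b) -> locked(item2)]. Adds locked(item2).
Round 5: r2 [locked(item2) AND flies(item2) -> red(item2)]. Adds red(item2).
approved(b) appears in round 3, so it is derivable.

yes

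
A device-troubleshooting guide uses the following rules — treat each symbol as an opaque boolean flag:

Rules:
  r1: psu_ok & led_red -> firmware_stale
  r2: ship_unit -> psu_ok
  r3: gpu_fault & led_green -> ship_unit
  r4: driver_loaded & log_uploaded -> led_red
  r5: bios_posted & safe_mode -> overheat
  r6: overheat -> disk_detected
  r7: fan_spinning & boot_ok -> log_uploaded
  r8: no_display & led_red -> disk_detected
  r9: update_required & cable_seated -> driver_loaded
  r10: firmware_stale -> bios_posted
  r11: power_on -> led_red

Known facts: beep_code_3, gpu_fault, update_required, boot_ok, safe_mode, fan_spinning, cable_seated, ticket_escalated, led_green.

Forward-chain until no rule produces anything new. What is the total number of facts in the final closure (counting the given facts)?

18

Round 1 fires r3, r7, r9, giving ship_unit, log_uploaded, driver_loaded.
Round 2 fires r2, r4, giving psu_ok, led_red.
Round 3 fires r1, giving firmware_stale.
Round 4 fires r10, giving bios_posted.
Round 5 fires r5, giving overheat.
Round 6 fires r6, giving disk_detected.
Closure: {beep_code_3, bios_posted, boot_ok, cable_seated, disk_detected, driver_loaded, fan_spinning, firmware_stale, gpu_fault, led_green, led_red, log_uploaded, overheat, psu_ok, safe_mode, ship_unit, ticket_escalated, update_required} — 18 facts.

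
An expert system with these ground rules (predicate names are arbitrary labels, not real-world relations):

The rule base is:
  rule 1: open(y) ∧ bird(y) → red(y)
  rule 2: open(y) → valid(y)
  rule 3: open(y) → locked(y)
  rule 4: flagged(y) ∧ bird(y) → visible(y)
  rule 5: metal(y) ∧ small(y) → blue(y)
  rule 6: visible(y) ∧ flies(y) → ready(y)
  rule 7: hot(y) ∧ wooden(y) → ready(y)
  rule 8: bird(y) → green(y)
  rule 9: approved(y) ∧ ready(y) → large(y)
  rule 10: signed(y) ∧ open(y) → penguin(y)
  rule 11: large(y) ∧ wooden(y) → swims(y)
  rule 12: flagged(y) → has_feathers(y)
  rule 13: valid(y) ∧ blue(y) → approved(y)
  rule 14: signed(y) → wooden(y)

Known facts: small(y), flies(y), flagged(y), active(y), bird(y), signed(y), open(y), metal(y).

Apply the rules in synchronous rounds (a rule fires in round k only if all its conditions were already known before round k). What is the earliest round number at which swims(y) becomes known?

[1] rule 1 [open(y) ∧ bird(y) → red(y)]; rule 2 [open(y) → valid(y)]; rule 3 [open(y) → locked(y)]; rule 4 [flagged(y) ∧ bird(y) → visible(y)]; rule 5 [metal(y) ∧ small(y) → blue(y)]; rule 8 [bird(y) → green(y)]; rule 10 [signed(y) ∧ open(y) → penguin(y)]; rule 12 [flagged(y) → has_feathers(y)]; rule 14 [signed(y) → wooden(y)]. ⇒ new: red(y), valid(y), locked(y), visible(y), blue(y), green(y), penguin(y), has_feathers(y), wooden(y).
[2] rule 6 [visible(y) ∧ flies(y) → ready(y)]; rule 13 [valid(y) ∧ blue(y) → approved(y)]. ⇒ new: ready(y), approved(y).
[3] rule 9 [approved(y) ∧ ready(y) → large(y)]. ⇒ new: large(y).
[4] rule 11 [large(y) ∧ wooden(y) → swims(y)]. ⇒ new: swims(y).
swims(y) first appears in round 4.

4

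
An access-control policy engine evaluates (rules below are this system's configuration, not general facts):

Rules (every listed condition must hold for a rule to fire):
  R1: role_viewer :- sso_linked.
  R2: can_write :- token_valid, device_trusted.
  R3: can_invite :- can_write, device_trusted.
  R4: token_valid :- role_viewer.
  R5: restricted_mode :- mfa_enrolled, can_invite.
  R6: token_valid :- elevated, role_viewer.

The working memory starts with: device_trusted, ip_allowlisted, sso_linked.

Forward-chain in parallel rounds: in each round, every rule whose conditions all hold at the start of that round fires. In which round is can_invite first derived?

Round 1: R1 [role_viewer :- sso_linked.]. New: role_viewer.
Round 2: R4 [token_valid :- role_viewer.]. New: token_valid.
Round 3: R2 [can_write :- token_valid, device_trusted.]. New: can_write.
Round 4: R3 [can_invite :- can_write, device_trusted.]. New: can_invite.
can_invite first appears in round 4.

4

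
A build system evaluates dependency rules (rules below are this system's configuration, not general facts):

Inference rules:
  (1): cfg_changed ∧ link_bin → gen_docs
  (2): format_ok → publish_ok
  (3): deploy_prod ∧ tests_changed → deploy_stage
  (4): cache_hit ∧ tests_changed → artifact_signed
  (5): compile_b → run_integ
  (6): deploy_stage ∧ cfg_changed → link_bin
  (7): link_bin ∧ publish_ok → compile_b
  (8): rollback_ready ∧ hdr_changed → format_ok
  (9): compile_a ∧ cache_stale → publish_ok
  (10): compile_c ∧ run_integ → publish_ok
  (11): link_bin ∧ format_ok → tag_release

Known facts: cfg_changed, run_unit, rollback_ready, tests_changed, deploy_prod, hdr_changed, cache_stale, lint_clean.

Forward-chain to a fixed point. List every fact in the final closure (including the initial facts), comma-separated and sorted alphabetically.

Round 1: (3) [deploy_prod ∧ tests_changed → deploy_stage]; (8) [rollback_ready ∧ hdr_changed → format_ok]. Adds deploy_stage, format_ok.
Round 2: (2) [format_ok → publish_ok]; (6) [deploy_stage ∧ cfg_changed → link_bin]. Adds publish_ok, link_bin.
Round 3: (1) [cfg_changed ∧ link_bin → gen_docs]; (7) [link_bin ∧ publish_ok → compile_b]; (11) [link_bin ∧ format_ok → tag_release]. Adds gen_docs, compile_b, tag_release.
Round 4: (5) [compile_b → run_integ]. Adds run_integ.

cache_stale, cfg_changed, compile_b, deploy_prod, deploy_stage, format_ok, gen_docs, hdr_changed, link_bin, lint_clean, publish_ok, rollback_ready, run_integ, run_unit, tag_release, tests_changed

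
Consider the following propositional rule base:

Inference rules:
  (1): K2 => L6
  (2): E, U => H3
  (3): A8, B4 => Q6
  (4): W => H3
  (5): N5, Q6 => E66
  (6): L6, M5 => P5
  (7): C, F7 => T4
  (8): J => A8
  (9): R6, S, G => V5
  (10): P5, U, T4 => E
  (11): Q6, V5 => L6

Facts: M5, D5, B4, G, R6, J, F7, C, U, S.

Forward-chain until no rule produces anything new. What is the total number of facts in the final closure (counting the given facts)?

Round 1 — (7), (8), (9), derive T4, A8, V5.
Round 2 — (3), derive Q6.
Round 3 — (11), derive L6.
Round 4 — (6), derive P5.
Round 5 — (10), derive E.
Round 6 — (2), derive H3.
Closure: {A8, B4, C, D5, E, F7, G, H3, J, L6, M5, P5, Q6, R6, S, T4, U, V5} — 18 facts.

18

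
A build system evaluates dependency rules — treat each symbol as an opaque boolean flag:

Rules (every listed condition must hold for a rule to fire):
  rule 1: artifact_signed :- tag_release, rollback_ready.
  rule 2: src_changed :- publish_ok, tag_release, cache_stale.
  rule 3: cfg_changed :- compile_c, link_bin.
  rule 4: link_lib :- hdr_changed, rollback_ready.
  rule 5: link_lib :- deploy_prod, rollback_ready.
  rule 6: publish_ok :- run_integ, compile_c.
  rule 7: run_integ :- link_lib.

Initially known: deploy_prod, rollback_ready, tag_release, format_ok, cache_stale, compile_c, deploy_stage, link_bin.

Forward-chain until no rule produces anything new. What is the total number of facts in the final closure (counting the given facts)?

14

Round 1: rule 1 [artifact_signed :- tag_release, rollback_ready.]; rule 3 [cfg_changed :- compile_c, link_bin.]; rule 5 [link_lib :- deploy_prod, rollback_ready.]. Adds artifact_signed, cfg_changed, link_lib.
Round 2: rule 7 [run_integ :- link_lib.]. Adds run_integ.
Round 3: rule 6 [publish_ok :- run_integ, compile_c.]. Adds publish_ok.
Round 4: rule 2 [src_changed :- publish_ok, tag_release, cache_stale.]. Adds src_changed.
Closure: {artifact_signed, cache_stale, cfg_changed, compile_c, deploy_prod, deploy_stage, format_ok, link_bin, link_lib, publish_ok, rollback_ready, run_integ, src_changed, tag_release} — 14 facts.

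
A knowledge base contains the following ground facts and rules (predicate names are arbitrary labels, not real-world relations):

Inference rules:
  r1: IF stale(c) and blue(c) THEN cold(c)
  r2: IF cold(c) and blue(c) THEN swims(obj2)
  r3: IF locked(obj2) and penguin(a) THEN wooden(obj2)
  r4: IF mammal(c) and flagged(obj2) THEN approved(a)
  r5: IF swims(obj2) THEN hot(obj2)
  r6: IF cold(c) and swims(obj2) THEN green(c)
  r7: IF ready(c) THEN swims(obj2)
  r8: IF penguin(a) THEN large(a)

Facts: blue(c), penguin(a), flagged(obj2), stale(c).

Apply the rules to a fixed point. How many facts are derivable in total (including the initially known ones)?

9

Round 1 — r1, r8, derive cold(c), large(a).
Round 2 — r2, derive swims(obj2).
Round 3 — r5, r6, derive hot(obj2), green(c).
Closure: {blue(c), cold(c), flagged(obj2), green(c), hot(obj2), large(a), penguin(a), stale(c), swims(obj2)} — 9 facts.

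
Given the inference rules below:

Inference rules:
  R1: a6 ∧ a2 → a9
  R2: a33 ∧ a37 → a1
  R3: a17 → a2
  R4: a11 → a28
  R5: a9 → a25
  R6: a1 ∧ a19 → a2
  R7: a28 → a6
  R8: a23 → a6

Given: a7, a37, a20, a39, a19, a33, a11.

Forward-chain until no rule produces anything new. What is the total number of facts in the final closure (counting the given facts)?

13

Round 1 fires R2, R4, giving a1, a28.
Round 2 fires R6, R7, giving a2, a6.
Round 3 fires R1, giving a9.
Round 4 fires R5, giving a25.
Closure: {a1, a11, a19, a2, a20, a25, a28, a33, a37, a39, a6, a7, a9} — 13 facts.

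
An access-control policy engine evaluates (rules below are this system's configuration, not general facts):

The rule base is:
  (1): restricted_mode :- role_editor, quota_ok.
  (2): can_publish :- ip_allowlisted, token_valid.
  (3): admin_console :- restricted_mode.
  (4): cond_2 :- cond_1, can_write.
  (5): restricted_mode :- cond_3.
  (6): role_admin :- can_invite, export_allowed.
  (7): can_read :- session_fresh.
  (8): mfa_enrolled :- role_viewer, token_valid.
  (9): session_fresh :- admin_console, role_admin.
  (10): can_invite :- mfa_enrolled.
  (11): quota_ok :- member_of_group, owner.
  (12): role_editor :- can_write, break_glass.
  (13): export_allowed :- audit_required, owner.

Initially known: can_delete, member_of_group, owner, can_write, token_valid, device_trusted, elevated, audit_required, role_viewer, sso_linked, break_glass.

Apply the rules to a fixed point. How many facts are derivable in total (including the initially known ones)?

21

Round 1 — (8), (11), (12), (13), derive mfa_enrolled, quota_ok, role_editor, export_allowed.
Round 2 — (1), (10), derive restricted_mode, can_invite.
Round 3 — (3), (6), derive admin_console, role_admin.
Round 4 — (9), derive session_fresh.
Round 5 — (7), derive can_read.
Closure: {admin_console, audit_required, break_glass, can_delete, can_invite, can_read, can_write, device_trusted, elevated, export_allowed, member_of_group, mfa_enrolled, owner, quota_ok, restricted_mode, role_admin, role_editor, role_viewer, session_fresh, sso_linked, token_valid} — 21 facts.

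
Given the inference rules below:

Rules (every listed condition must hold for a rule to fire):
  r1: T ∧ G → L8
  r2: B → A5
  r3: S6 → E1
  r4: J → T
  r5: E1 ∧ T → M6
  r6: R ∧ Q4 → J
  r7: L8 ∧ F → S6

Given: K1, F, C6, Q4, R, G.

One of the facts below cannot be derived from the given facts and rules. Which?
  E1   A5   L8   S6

A5

Round 1 — r6, derive J.
Round 2 — r4, derive T.
Round 3 — r1, derive L8.
Round 4 — r7, derive S6.
Round 5 — r3, derive E1.
Round 6 — r5, derive M6.
Derived: E1 (round 5), L8 (round 3), S6 (round 4). A5 never appears in any round.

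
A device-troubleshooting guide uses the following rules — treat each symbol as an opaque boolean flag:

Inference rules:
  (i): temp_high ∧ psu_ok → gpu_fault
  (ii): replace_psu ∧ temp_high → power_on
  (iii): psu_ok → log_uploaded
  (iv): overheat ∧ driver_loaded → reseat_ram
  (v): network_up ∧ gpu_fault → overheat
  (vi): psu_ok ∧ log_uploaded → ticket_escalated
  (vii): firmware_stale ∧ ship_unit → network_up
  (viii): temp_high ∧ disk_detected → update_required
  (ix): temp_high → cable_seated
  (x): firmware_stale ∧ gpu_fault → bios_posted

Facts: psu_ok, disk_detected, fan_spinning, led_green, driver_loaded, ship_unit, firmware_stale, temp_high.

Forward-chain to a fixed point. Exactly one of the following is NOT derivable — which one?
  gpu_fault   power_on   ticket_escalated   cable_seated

Round 1: (i) [temp_high ∧ psu_ok → gpu_fault]; (iii) [psu_ok → log_uploaded]; (vii) [firmware_stale ∧ ship_unit → network_up]; (viii) [temp_high ∧ disk_detected → update_required]; (ix) [temp_high → cable_seated]. Adds gpu_fault, log_uploaded, network_up, update_required, cable_seated.
Round 2: (v) [network_up ∧ gpu_fault → overheat]; (vi) [psu_ok ∧ log_uploaded → ticket_escalated]; (x) [firmware_stale ∧ gpu_fault → bios_posted]. Adds overheat, ticket_escalated, bios_posted.
Round 3: (iv) [overheat ∧ driver_loaded → reseat_ram]. Adds reseat_ram.
Derived: ticket_escalated (round 2), cable_seated (round 1), gpu_fault (round 1). power_on never appears in any round.

power_on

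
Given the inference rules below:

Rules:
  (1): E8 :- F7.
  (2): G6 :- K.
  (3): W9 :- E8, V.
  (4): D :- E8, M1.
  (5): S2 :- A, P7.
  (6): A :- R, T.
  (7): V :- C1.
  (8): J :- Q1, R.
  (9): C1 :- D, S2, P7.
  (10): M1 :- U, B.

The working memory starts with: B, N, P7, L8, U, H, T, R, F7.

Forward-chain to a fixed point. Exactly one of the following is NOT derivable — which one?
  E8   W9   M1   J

J

[1] (1) [E8 :- F7.]; (6) [A :- R, T.]; (10) [M1 :- U, B.]. ⇒ new: E8, A, M1.
[2] (4) [D :- E8, M1.]; (5) [S2 :- A, P7.]. ⇒ new: D, S2.
[3] (9) [C1 :- D, S2, P7.]. ⇒ new: C1.
[4] (7) [V :- C1.]. ⇒ new: V.
[5] (3) [W9 :- E8, V.]. ⇒ new: W9.
Derived: M1 (round 1), W9 (round 5), E8 (round 1). J never appears in any round.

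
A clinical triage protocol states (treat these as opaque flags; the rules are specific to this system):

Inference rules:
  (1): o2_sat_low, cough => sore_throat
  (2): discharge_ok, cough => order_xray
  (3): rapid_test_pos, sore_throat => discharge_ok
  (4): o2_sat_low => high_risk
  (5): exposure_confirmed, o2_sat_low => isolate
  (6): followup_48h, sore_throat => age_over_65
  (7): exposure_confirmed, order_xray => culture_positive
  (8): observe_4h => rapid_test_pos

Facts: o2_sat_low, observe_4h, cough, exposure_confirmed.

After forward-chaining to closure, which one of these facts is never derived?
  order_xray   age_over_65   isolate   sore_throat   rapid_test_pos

age_over_65

Round 1 — (1), (4), (5), (8), derive sore_throat, high_risk, isolate, rapid_test_pos.
Round 2 — (3), derive discharge_ok.
Round 3 — (2), derive order_xray.
Round 4 — (7), derive culture_positive.
Derived: rapid_test_pos (round 1), isolate (round 1), order_xray (round 3), sore_throat (round 1). age_over_65 never appears in any round.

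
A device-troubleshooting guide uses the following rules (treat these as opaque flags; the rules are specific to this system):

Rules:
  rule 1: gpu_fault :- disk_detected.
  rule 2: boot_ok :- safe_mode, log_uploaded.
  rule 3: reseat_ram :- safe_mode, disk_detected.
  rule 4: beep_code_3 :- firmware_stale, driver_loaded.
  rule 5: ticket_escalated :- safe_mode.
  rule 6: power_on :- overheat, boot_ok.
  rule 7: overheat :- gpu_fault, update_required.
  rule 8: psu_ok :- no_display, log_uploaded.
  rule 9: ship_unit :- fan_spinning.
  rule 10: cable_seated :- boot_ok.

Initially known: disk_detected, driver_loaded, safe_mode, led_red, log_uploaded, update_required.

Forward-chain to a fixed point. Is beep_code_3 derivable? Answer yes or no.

no

Round 1: rule 1 [gpu_fault :- disk_detected.]; rule 2 [boot_ok :- safe_mode, log_uploaded.]; rule 3 [reseat_ram :- safe_mode, disk_detected.]; rule 5 [ticket_escalated :- safe_mode.]. Adds gpu_fault, boot_ok, reseat_ram, ticket_escalated.
Round 2: rule 7 [overheat :- gpu_fault, update_required.]; rule 10 [cable_seated :- boot_ok.]. Adds overheat, cable_seated.
Round 3: rule 6 [power_on :- overheat, boot_ok.]. Adds power_on.
Fixed point reached. beep_code_3 is concluded only by rule 4; rule 4 needs firmware_stale (never derived).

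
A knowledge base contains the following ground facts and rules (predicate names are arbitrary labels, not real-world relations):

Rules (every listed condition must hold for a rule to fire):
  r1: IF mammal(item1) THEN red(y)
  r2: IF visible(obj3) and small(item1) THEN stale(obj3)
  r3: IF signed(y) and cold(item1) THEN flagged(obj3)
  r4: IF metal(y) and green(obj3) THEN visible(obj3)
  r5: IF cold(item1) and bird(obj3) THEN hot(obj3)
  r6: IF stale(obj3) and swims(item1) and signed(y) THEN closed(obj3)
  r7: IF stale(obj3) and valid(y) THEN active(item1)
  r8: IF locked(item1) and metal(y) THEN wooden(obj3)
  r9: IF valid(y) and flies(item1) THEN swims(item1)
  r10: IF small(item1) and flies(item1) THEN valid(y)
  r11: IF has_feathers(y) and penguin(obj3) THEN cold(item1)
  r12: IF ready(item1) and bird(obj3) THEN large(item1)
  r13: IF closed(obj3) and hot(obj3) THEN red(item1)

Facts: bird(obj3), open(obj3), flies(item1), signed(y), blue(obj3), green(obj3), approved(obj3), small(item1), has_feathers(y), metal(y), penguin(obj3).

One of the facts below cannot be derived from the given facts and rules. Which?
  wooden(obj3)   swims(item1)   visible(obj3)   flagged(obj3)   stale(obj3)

wooden(obj3)

Round 1: r4 [IF metal(y) and green(obj3) THEN visible(obj3)]; r10 [IF small(item1) and flies(item1) THEN valid(y)]; r11 [IF has_feathers(y) and penguin(obj3) THEN cold(item1)]. New: visible(obj3), valid(y), cold(item1).
Round 2: r2 [IF visible(obj3) and small(item1) THEN stale(obj3)]; r3 [IF signed(y) and cold(item1) THEN flagged(obj3)]; r5 [IF cold(item1) and bird(obj3) THEN hot(obj3)]; r9 [IF valid(y) and flies(item1) THEN swims(item1)]. New: stale(obj3), flagged(obj3), hot(obj3), swims(item1).
Round 3: r6 [IF stale(obj3) and swims(item1) and signed(y) THEN closed(obj3)]; r7 [IF stale(obj3) and valid(y) THEN active(item1)]. New: closed(obj3), active(item1).
Round 4: r13 [IF closed(obj3) and hot(obj3) THEN red(item1)]. New: red(item1).
Derived: stale(obj3) (round 2), visible(obj3) (round 1), flagged(obj3) (round 2), swims(item1) (round 2). wooden(obj3) never appears in any round.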